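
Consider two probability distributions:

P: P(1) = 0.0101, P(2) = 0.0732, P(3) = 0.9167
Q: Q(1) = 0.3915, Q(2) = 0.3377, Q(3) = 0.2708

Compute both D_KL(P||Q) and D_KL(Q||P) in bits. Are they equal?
D_KL(P||Q) = 1.3979 bits, D_KL(Q||P) = 2.3343 bits. No, they are not equal.

D_KL(P||Q) = Σ P(x) log₂(P(x)/Q(x))

Computing term by term:
  P(1)·log₂(P(1)/Q(1)) = 0.0101·log₂(0.0101/0.3915) = -0.05329
  P(2)·log₂(P(2)/Q(2)) = 0.0732·log₂(0.0732/0.3377) = -0.16147
  P(3)·log₂(P(3)/Q(3)) = 0.9167·log₂(0.9167/0.2708) = 1.61268

D_KL(P||Q) = -0.05329 - 0.16147 + 1.61268 = 1.39792 ≈ 1.3979 bits

D_KL(Q||P) = Σ Q(x) log₂(Q(x)/P(x))

Computing term by term:
  Q(1)·log₂(Q(1)/P(1)) = 0.3915·log₂(0.3915/0.0101) = 2.06578
  Q(2)·log₂(Q(2)/P(2)) = 0.3377·log₂(0.3377/0.0732) = 0.74491
  Q(3)·log₂(Q(3)/P(3)) = 0.2708·log₂(0.2708/0.9167) = -0.47640

D_KL(Q||P) = 2.06578 + 0.74491 - 0.47640 = 2.33429 ≈ 2.3343 bits

These are NOT equal (difference: 0.9364 bits). KL divergence is asymmetric: D_KL(P||Q) ≠ D_KL(Q||P) in general.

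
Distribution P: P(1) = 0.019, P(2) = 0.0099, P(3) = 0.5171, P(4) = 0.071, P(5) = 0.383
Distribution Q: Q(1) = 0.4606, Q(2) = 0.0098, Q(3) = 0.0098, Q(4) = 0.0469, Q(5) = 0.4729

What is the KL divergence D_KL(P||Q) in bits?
2.7973 bits

D_KL(P||Q) = Σ P(x) log₂(P(x)/Q(x))

Computing term by term:
  P(1)·log₂(P(1)/Q(1)) = 0.019·log₂(0.019/0.4606) = -0.08739
  P(2)·log₂(P(2)/Q(2)) = 0.0099·log₂(0.0099/0.0098) = 0.00015
  P(3)·log₂(P(3)/Q(3)) = 0.5171·log₂(0.5171/0.0098) = 2.95860
  P(4)·log₂(P(4)/Q(4)) = 0.071·log₂(0.071/0.0469) = 0.04247
  P(5)·log₂(P(5)/Q(5)) = 0.383·log₂(0.383/0.4729) = -0.11651

D_KL(P||Q) = -0.08739 + 0.00015 + 2.95860 + 0.04247 - 0.11651 = 2.79732 ≈ 2.7973 bits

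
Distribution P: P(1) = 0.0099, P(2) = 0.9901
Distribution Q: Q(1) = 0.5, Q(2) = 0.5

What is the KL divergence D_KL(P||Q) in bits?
0.9199 bits

D_KL(P||Q) = Σ P(x) log₂(P(x)/Q(x))

Computing term by term:
  P(1)·log₂(P(1)/Q(1)) = 0.0099·log₂(0.0099/0.5) = -0.05602
  P(2)·log₂(P(2)/Q(2)) = 0.9901·log₂(0.9901/0.5) = 0.97589

D_KL(P||Q) = -0.05602 + 0.97589 = 0.91987 ≈ 0.9199 bits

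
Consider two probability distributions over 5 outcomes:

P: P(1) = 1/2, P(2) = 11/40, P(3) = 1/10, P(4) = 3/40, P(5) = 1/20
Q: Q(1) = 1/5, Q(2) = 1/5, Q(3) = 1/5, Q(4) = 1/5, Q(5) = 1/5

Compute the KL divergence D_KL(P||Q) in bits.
0.4812 bits

D_KL(P||Q) = Σ P(x) log₂(P(x)/Q(x))

Computing term by term:
  P(1)·log₂(P(1)/Q(1)) = (1/2)·log₂((1/2)/(1/5)) = 0.66096
  P(2)·log₂(P(2)/Q(2)) = (11/40)·log₂((11/40)/(1/5)) = 0.12634
  P(3)·log₂(P(3)/Q(3)) = (1/10)·log₂((1/10)/(1/5)) = -0.10000
  P(4)·log₂(P(4)/Q(4)) = (3/40)·log₂((3/40)/(1/5)) = -0.10613
  P(5)·log₂(P(5)/Q(5)) = (1/20)·log₂((1/20)/(1/5)) = -0.10000

D_KL(P||Q) = 0.66096 + 0.12634 - 0.10000 - 0.10613 - 0.10000 = 0.48117 ≈ 0.4812 bits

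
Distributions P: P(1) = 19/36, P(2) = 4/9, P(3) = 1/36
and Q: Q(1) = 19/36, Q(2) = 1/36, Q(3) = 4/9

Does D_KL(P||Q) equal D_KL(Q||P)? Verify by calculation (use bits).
D_KL(P||Q) = 1.6667 bits, D_KL(Q||P) = 1.6667 bits. Yes — for this pair D_KL(P||Q) = D_KL(Q||P).

D_KL(P||Q) = Σ P(x) log₂(P(x)/Q(x))

Computing term by term:
  P(1)·log₂(P(1)/Q(1)) = (19/36)·log₂((19/36)/(19/36)) = 0.00000
  P(2)·log₂(P(2)/Q(2)) = (4/9)·log₂((4/9)/(1/36)) = 1.77778
  P(3)·log₂(P(3)/Q(3)) = (1/36)·log₂((1/36)/(4/9)) = -0.11111

D_KL(P||Q) = 0.00000 + 1.77778 - 0.11111 = 1.66667 ≈ 1.6667 bits

D_KL(Q||P) = Σ Q(x) log₂(Q(x)/P(x))

Computing term by term:
  Q(1)·log₂(Q(1)/P(1)) = (19/36)·log₂((19/36)/(19/36)) = 0.00000
  Q(2)·log₂(Q(2)/P(2)) = (1/36)·log₂((1/36)/(4/9)) = -0.11111
  Q(3)·log₂(Q(3)/P(3)) = (4/9)·log₂((4/9)/(1/36)) = 1.77778

D_KL(Q||P) = 0.00000 - 0.11111 + 1.77778 = 1.66667 ≈ 1.6667 bits

These ARE equal here. Q is P with outcomes relabeled (Q(2) = P(3), Q(3) = P(2)) by a relabeling that is its own inverse, so the two sums contain exactly the same terms in a different order. This is a special case — KL divergence is not symmetric in general: D_KL(P||Q) ≠ D_KL(Q||P) for most P, Q.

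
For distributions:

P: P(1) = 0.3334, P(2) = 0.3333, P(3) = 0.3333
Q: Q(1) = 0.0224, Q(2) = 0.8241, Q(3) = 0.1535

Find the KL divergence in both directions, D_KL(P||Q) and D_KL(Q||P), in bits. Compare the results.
D_KL(P||Q) = 1.2364 bits, D_KL(Q||P) = 0.8173 bits. D_KL(P||Q) is larger than D_KL(Q||P) by 0.4191 bits; the two directions differ.

D_KL(P||Q) = Σ P(x) log₂(P(x)/Q(x))

Computing term by term:
  P(1)·log₂(P(1)/Q(1)) = 0.3334·log₂(0.3334/0.0224) = 1.29882
  P(2)·log₂(P(2)/Q(2)) = 0.3333·log₂(0.3333/0.8241) = -0.43529
  P(3)·log₂(P(3)/Q(3)) = 0.3333·log₂(0.3333/0.1535) = 0.37282

D_KL(P||Q) = 1.29882 - 0.43529 + 0.37282 = 1.23635 ≈ 1.2364 bits

D_KL(Q||P) = Σ Q(x) log₂(Q(x)/P(x))

Computing term by term:
  Q(1)·log₂(Q(1)/P(1)) = 0.0224·log₂(0.0224/0.3334) = -0.08726
  Q(2)·log₂(Q(2)/P(2)) = 0.8241·log₂(0.8241/0.3333) = 1.07627
  Q(3)·log₂(Q(3)/P(3)) = 0.1535·log₂(0.1535/0.3333) = -0.17170

D_KL(Q||P) = -0.08726 + 1.07627 - 0.17170 = 0.81731 ≈ 0.8173 bits

These are NOT equal (difference: 0.4191 bits). KL divergence is asymmetric: D_KL(P||Q) ≠ D_KL(Q||P) in general.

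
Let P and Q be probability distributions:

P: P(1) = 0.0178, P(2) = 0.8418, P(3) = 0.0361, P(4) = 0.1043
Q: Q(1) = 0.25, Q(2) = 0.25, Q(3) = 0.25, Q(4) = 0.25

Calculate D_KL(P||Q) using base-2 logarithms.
1.1743 bits

D_KL(P||Q) = Σ P(x) log₂(P(x)/Q(x))

Computing term by term:
  P(1)·log₂(P(1)/Q(1)) = 0.0178·log₂(0.0178/0.25) = -0.06785
  P(2)·log₂(P(2)/Q(2)) = 0.8418·log₂(0.8418/0.25) = 1.47445
  P(3)·log₂(P(3)/Q(3)) = 0.0361·log₂(0.0361/0.25) = -0.10079
  P(4)·log₂(P(4)/Q(4)) = 0.1043·log₂(0.1043/0.25) = -0.13154

D_KL(P||Q) = -0.06785 + 1.47445 - 0.10079 - 0.13154 = 1.17427 ≈ 1.1743 bits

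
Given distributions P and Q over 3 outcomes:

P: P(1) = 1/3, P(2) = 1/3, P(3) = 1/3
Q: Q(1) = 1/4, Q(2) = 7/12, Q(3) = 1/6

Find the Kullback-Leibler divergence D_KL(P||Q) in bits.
0.2026 bits

D_KL(P||Q) = Σ P(x) log₂(P(x)/Q(x))

Computing term by term:
  P(1)·log₂(P(1)/Q(1)) = (1/3)·log₂((1/3)/(1/4)) = 0.13835
  P(2)·log₂(P(2)/Q(2)) = (1/3)·log₂((1/3)/(7/12)) = -0.26912
  P(3)·log₂(P(3)/Q(3)) = (1/3)·log₂((1/3)/(1/6)) = 0.33333

D_KL(P||Q) = 0.13835 - 0.26912 + 0.33333 = 0.20256 ≈ 0.2026 bits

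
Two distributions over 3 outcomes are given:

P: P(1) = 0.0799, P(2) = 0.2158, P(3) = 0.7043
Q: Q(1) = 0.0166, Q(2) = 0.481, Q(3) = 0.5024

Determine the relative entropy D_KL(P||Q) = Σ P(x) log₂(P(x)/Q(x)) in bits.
0.2748 bits

D_KL(P||Q) = Σ P(x) log₂(P(x)/Q(x))

Computing term by term:
  P(1)·log₂(P(1)/Q(1)) = 0.0799·log₂(0.0799/0.0166) = 0.18113
  P(2)·log₂(P(2)/Q(2)) = 0.2158·log₂(0.2158/0.481) = -0.24954
  P(3)·log₂(P(3)/Q(3)) = 0.7043·log₂(0.7043/0.5024) = 0.34324

D_KL(P||Q) = 0.18113 - 0.24954 + 0.34324 = 0.27483 ≈ 0.2748 bits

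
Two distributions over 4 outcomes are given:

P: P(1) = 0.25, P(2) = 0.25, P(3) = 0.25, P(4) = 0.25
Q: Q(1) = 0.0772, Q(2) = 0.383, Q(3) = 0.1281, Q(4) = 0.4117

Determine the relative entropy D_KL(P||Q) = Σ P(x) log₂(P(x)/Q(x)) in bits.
0.3312 bits

D_KL(P||Q) = Σ P(x) log₂(P(x)/Q(x))

Computing term by term:
  P(1)·log₂(P(1)/Q(1)) = 0.25·log₂(0.25/0.0772) = 0.42381
  P(2)·log₂(P(2)/Q(2)) = 0.25·log₂(0.25/0.383) = -0.15385
  P(3)·log₂(P(3)/Q(3)) = 0.25·log₂(0.25/0.1281) = 0.24116
  P(4)·log₂(P(4)/Q(4)) = 0.25·log₂(0.25/0.4117) = -0.17992

D_KL(P||Q) = 0.42381 - 0.15385 + 0.24116 - 0.17992 = 0.33120 ≈ 0.3312 bits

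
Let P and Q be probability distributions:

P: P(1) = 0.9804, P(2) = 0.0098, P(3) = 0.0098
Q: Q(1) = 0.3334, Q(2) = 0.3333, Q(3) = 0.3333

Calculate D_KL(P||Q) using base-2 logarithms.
1.4259 bits

D_KL(P||Q) = Σ P(x) log₂(P(x)/Q(x))

Computing term by term:
  P(1)·log₂(P(1)/Q(1)) = 0.9804·log₂(0.9804/0.3334) = 1.52562
  P(2)·log₂(P(2)/Q(2)) = 0.0098·log₂(0.0098/0.3333) = -0.04986
  P(3)·log₂(P(3)/Q(3)) = 0.0098·log₂(0.0098/0.3333) = -0.04986

D_KL(P||Q) = 1.52562 - 0.04986 - 0.04986 = 1.42590 ≈ 1.4259 bits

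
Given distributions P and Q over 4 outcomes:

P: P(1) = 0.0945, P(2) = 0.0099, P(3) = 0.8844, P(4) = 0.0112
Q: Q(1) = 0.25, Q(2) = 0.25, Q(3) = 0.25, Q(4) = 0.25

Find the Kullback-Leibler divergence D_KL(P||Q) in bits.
1.3831 bits

D_KL(P||Q) = Σ P(x) log₂(P(x)/Q(x))

Computing term by term:
  P(1)·log₂(P(1)/Q(1)) = 0.0945·log₂(0.0945/0.25) = -0.13263
  P(2)·log₂(P(2)/Q(2)) = 0.0099·log₂(0.0099/0.25) = -0.04612
  P(3)·log₂(P(3)/Q(3)) = 0.8844·log₂(0.8844/0.25) = 1.61206
  P(4)·log₂(P(4)/Q(4)) = 0.0112·log₂(0.0112/0.25) = -0.05018

D_KL(P||Q) = -0.13263 - 0.04612 + 1.61206 - 0.05018 = 1.38313 ≈ 1.3831 bits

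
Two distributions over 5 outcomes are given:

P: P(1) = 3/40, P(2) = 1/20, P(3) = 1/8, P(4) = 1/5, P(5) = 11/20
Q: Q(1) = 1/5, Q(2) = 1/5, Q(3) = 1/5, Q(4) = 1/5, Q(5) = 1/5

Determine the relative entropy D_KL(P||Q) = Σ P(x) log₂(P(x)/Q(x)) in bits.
0.5118 bits

D_KL(P||Q) = Σ P(x) log₂(P(x)/Q(x))

Computing term by term:
  P(1)·log₂(P(1)/Q(1)) = (3/40)·log₂((3/40)/(1/5)) = -0.10613
  P(2)·log₂(P(2)/Q(2)) = (1/20)·log₂((1/20)/(1/5)) = -0.10000
  P(3)·log₂(P(3)/Q(3)) = (1/8)·log₂((1/8)/(1/5)) = -0.08476
  P(4)·log₂(P(4)/Q(4)) = (1/5)·log₂((1/5)/(1/5)) = 0.00000
  P(5)·log₂(P(5)/Q(5)) = (11/20)·log₂((11/20)/(1/5)) = 0.80269

D_KL(P||Q) = -0.10613 - 0.10000 - 0.08476 + 0.00000 + 0.80269 = 0.51180 ≈ 0.5118 bits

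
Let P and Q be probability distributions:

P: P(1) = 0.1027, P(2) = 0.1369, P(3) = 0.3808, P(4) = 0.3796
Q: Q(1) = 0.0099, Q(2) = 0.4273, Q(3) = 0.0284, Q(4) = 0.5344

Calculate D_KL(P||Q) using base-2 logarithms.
1.3606 bits

D_KL(P||Q) = Σ P(x) log₂(P(x)/Q(x))

Computing term by term:
  P(1)·log₂(P(1)/Q(1)) = 0.1027·log₂(0.1027/0.0099) = 0.34660
  P(2)·log₂(P(2)/Q(2)) = 0.1369·log₂(0.1369/0.4273) = -0.22481
  P(3)·log₂(P(3)/Q(3)) = 0.3808·log₂(0.3808/0.0284) = 1.42612
  P(4)·log₂(P(4)/Q(4)) = 0.3796·log₂(0.3796/0.5344) = -0.18731

D_KL(P||Q) = 0.34660 - 0.22481 + 1.42612 - 0.18731 = 1.36060 ≈ 1.3606 bits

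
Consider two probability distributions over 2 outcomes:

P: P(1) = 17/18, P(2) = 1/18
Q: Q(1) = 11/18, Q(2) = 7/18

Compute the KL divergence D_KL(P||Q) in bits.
0.4372 bits

D_KL(P||Q) = Σ P(x) log₂(P(x)/Q(x))

Computing term by term:
  P(1)·log₂(P(1)/Q(1)) = (17/18)·log₂((17/18)/(11/18)) = 0.59314
  P(2)·log₂(P(2)/Q(2)) = (1/18)·log₂((1/18)/(7/18)) = -0.15596

D_KL(P||Q) = 0.59314 - 0.15596 = 0.43718 ≈ 0.4372 bits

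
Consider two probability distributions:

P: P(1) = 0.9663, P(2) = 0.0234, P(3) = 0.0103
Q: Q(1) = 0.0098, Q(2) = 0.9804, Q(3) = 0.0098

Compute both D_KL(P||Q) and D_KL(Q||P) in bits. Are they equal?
D_KL(P||Q) = 6.2750 bits, D_KL(Q||P) = 5.2176 bits. No, they are not equal.

D_KL(P||Q) = Σ P(x) log₂(P(x)/Q(x))

Computing term by term:
  P(1)·log₂(P(1)/Q(1)) = 0.9663·log₂(0.9663/0.0098) = 6.40033
  P(2)·log₂(P(2)/Q(2)) = 0.0234·log₂(0.0234/0.9804) = -0.12610
  P(3)·log₂(P(3)/Q(3)) = 0.0103·log₂(0.0103/0.0098) = 0.00074

D_KL(P||Q) = 6.40033 - 0.12610 + 0.00074 = 6.27497 ≈ 6.2750 bits

D_KL(Q||P) = Σ Q(x) log₂(Q(x)/P(x))

Computing term by term:
  Q(1)·log₂(Q(1)/P(1)) = 0.0098·log₂(0.0098/0.9663) = -0.06491
  Q(2)·log₂(Q(2)/P(2)) = 0.9804·log₂(0.9804/0.0234) = 5.28317
  Q(3)·log₂(Q(3)/P(3)) = 0.0098·log₂(0.0098/0.0103) = -0.00070

D_KL(Q||P) = -0.06491 + 5.28317 - 0.00070 = 5.21756 ≈ 5.2176 bits

These are NOT equal (difference: 1.0574 bits). KL divergence is asymmetric: D_KL(P||Q) ≠ D_KL(Q||P) in general.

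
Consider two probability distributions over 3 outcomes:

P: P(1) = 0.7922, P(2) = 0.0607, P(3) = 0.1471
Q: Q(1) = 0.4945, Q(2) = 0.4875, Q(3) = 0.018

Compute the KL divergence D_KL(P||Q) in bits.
0.8020 bits

D_KL(P||Q) = Σ P(x) log₂(P(x)/Q(x))

Computing term by term:
  P(1)·log₂(P(1)/Q(1)) = 0.7922·log₂(0.7922/0.4945) = 0.53861
  P(2)·log₂(P(2)/Q(2)) = 0.0607·log₂(0.0607/0.4875) = -0.18244
  P(3)·log₂(P(3)/Q(3)) = 0.1471·log₂(0.1471/0.018) = 0.44582

D_KL(P||Q) = 0.53861 - 0.18244 + 0.44582 = 0.80199 ≈ 0.8020 bits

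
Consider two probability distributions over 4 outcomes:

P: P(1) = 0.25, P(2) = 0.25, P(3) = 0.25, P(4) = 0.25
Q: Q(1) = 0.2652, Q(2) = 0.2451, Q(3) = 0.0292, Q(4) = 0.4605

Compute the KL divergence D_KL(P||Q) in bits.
0.5400 bits

D_KL(P||Q) = Σ P(x) log₂(P(x)/Q(x))

Computing term by term:
  P(1)·log₂(P(1)/Q(1)) = 0.25·log₂(0.25/0.2652) = -0.02129
  P(2)·log₂(P(2)/Q(2)) = 0.25·log₂(0.25/0.2451) = 0.00714
  P(3)·log₂(P(3)/Q(3)) = 0.25·log₂(0.25/0.0292) = 0.77447
  P(4)·log₂(P(4)/Q(4)) = 0.25·log₂(0.25/0.4605) = -0.22032

D_KL(P||Q) = -0.02129 + 0.00714 + 0.77447 - 0.22032 = 0.54000 ≈ 0.5400 bits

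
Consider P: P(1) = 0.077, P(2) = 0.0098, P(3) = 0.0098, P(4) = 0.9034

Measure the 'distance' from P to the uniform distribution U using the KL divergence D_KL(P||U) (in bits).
1.4520 bits

U(i) = 1/4 for all i

D_KL(P||U) = Σ P(x) log₂(P(x) / (1/4))
           = Σ P(x) log₂(P(x)) + log₂(4)
           = log₂(4) - H(P)

H(P) = -Σ P(x) log₂(P(x)):
  -P(1)·log₂(P(1)) = -(0.077)·log₂(0.077) = 0.28482
  -P(2)·log₂(P(2)) = -(0.0098)·log₂(0.0098) = 0.06540
  -P(3)·log₂(P(3)) = -(0.0098)·log₂(0.0098) = 0.06540
  -P(4)·log₂(P(4)) = -(0.9034)·log₂(0.9034) = 0.13241
H(P) = 0.28482 + 0.06540 + 0.06540 + 0.13241 = 0.54803 bits

log₂(4) = 2.00000 bits

D_KL(P||U) = 2.00000 - 0.54803 = 1.45197 ≈ 1.4520 bits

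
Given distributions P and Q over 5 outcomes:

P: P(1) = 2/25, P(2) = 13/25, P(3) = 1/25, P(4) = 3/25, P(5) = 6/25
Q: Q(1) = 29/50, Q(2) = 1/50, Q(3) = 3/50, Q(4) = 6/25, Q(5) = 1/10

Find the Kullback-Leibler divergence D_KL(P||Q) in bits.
2.3753 bits

D_KL(P||Q) = Σ P(x) log₂(P(x)/Q(x))

Computing term by term:
  P(1)·log₂(P(1)/Q(1)) = (2/25)·log₂((2/25)/(29/50)) = -0.22864
  P(2)·log₂(P(2)/Q(2)) = (13/25)·log₂((13/25)/(1/50)) = 2.44423
  P(3)·log₂(P(3)/Q(3)) = (1/25)·log₂((1/25)/(3/50)) = -0.02340
  P(4)·log₂(P(4)/Q(4)) = (3/25)·log₂((3/25)/(6/25)) = -0.12000
  P(5)·log₂(P(5)/Q(5)) = (6/25)·log₂((6/25)/(1/10)) = 0.30313

D_KL(P||Q) = -0.22864 + 2.44423 - 0.02340 - 0.12000 + 0.30313 = 2.37532 ≈ 2.3753 bits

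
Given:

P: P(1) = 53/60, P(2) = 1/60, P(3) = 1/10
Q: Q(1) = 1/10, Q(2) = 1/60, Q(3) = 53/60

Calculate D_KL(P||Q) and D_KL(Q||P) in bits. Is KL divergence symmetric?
D_KL(P||Q) = 2.4620 bits, D_KL(Q||P) = 2.4620 bits. The two values coincide for this particular pair, but no — KL divergence is not symmetric in general.

D_KL(P||Q) = Σ P(x) log₂(P(x)/Q(x))

Computing term by term:
  P(1)·log₂(P(1)/Q(1)) = (53/60)·log₂((53/60)/(1/10)) = 2.77628
  P(2)·log₂(P(2)/Q(2)) = (1/60)·log₂((1/60)/(1/60)) = 0.00000
  P(3)·log₂(P(3)/Q(3)) = (1/10)·log₂((1/10)/(53/60)) = -0.31430

D_KL(P||Q) = 2.77628 + 0.00000 - 0.31430 = 2.46198 ≈ 2.4620 bits

D_KL(Q||P) = Σ Q(x) log₂(Q(x)/P(x))

Computing term by term:
  Q(1)·log₂(Q(1)/P(1)) = (1/10)·log₂((1/10)/(53/60)) = -0.31430
  Q(2)·log₂(Q(2)/P(2)) = (1/60)·log₂((1/60)/(1/60)) = 0.00000
  Q(3)·log₂(Q(3)/P(3)) = (53/60)·log₂((53/60)/(1/10)) = 2.77628

D_KL(Q||P) = -0.31430 + 0.00000 + 2.77628 = 2.46198 ≈ 2.4620 bits

These ARE equal here. Q is P with outcomes relabeled (Q(1) = P(3), Q(3) = P(1)) by a relabeling that is its own inverse, so the two sums contain exactly the same terms in a different order. This is a special case — KL divergence is not symmetric in general: D_KL(P||Q) ≠ D_KL(Q||P) for most P, Q.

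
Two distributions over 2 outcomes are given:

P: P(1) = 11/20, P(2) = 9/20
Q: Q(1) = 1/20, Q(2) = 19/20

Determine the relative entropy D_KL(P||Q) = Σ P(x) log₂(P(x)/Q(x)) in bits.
1.4176 bits

D_KL(P||Q) = Σ P(x) log₂(P(x)/Q(x))

Computing term by term:
  P(1)·log₂(P(1)/Q(1)) = (11/20)·log₂((11/20)/(1/20)) = 1.90269
  P(2)·log₂(P(2)/Q(2)) = (9/20)·log₂((9/20)/(19/20)) = -0.48510

D_KL(P||Q) = 1.90269 - 0.48510 = 1.41759 ≈ 1.4176 bits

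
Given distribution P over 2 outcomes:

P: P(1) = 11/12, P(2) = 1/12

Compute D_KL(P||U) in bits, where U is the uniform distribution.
0.5862 bits

U(i) = 1/2 for all i

D_KL(P||U) = Σ P(x) log₂(P(x) / (1/2))
           = Σ P(x) log₂(P(x)) + log₂(2)
           = log₂(2) - H(P)

H(P) = -Σ P(x) log₂(P(x)):
  -P(1)·log₂(P(1)) = -(11/12)·log₂(11/12) = 0.11507
  -P(2)·log₂(P(2)) = -(1/12)·log₂(1/12) = 0.29875
H(P) = 0.11507 + 0.29875 = 0.41382 bits

log₂(2) = 1.00000 bits

D_KL(P||U) = 1.00000 - 0.41382 = 0.58618 ≈ 0.5862 bits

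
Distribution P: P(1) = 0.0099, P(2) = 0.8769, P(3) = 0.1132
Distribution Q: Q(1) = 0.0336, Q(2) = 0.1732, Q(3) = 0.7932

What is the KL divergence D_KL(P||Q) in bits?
1.7165 bits

D_KL(P||Q) = Σ P(x) log₂(P(x)/Q(x))

Computing term by term:
  P(1)·log₂(P(1)/Q(1)) = 0.0099·log₂(0.0099/0.0336) = -0.01745
  P(2)·log₂(P(2)/Q(2)) = 0.8769·log₂(0.8769/0.1732) = 2.05192
  P(3)·log₂(P(3)/Q(3)) = 0.1132·log₂(0.1132/0.7932) = -0.31796

D_KL(P||Q) = -0.01745 + 2.05192 - 0.31796 = 1.71651 ≈ 1.7165 bits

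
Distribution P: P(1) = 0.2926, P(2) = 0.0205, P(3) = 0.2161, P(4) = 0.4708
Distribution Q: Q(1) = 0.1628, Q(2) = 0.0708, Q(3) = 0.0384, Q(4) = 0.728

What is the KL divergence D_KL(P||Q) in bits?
0.4534 bits

D_KL(P||Q) = Σ P(x) log₂(P(x)/Q(x))

Computing term by term:
  P(1)·log₂(P(1)/Q(1)) = 0.2926·log₂(0.2926/0.1628) = 0.24749
  P(2)·log₂(P(2)/Q(2)) = 0.0205·log₂(0.0205/0.0708) = -0.03666
  P(3)·log₂(P(3)/Q(3)) = 0.2161·log₂(0.2161/0.0384) = 0.53863
  P(4)·log₂(P(4)/Q(4)) = 0.4708·log₂(0.4708/0.728) = -0.29605

D_KL(P||Q) = 0.24749 - 0.03666 + 0.53863 - 0.29605 = 0.45341 ≈ 0.4534 bits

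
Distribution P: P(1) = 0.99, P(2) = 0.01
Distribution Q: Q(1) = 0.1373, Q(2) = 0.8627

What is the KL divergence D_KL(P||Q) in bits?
2.7573 bits

D_KL(P||Q) = Σ P(x) log₂(P(x)/Q(x))

Computing term by term:
  P(1)·log₂(P(1)/Q(1)) = 0.99·log₂(0.99/0.1373) = 2.82160
  P(2)·log₂(P(2)/Q(2)) = 0.01·log₂(0.01/0.8627) = -0.06431

D_KL(P||Q) = 2.82160 - 0.06431 = 2.75729 ≈ 2.7573 bits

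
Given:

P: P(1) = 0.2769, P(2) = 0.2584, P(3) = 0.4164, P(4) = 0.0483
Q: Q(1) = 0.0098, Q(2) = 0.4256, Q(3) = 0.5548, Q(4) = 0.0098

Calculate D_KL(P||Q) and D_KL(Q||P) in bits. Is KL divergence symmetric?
D_KL(P||Q) = 1.0875 bits, D_KL(Q||P) = 0.4663 bits. No, KL divergence is not symmetric.

D_KL(P||Q) = Σ P(x) log₂(P(x)/Q(x))

Computing term by term:
  P(1)·log₂(P(1)/Q(1)) = 0.2769·log₂(0.2769/0.0098) = 1.33478
  P(2)·log₂(P(2)/Q(2)) = 0.2584·log₂(0.2584/0.4256) = -0.18602
  P(3)·log₂(P(3)/Q(3)) = 0.4164·log₂(0.4164/0.5548) = -0.17239
  P(4)·log₂(P(4)/Q(4)) = 0.0483·log₂(0.0483/0.0098) = 0.11115

D_KL(P||Q) = 1.33478 - 0.18602 - 0.17239 + 0.11115 = 1.08752 ≈ 1.0875 bits

D_KL(Q||P) = Σ Q(x) log₂(Q(x)/P(x))

Computing term by term:
  Q(1)·log₂(Q(1)/P(1)) = 0.0098·log₂(0.0098/0.2769) = -0.04724
  Q(2)·log₂(Q(2)/P(2)) = 0.4256·log₂(0.4256/0.2584) = 0.30639
  Q(3)·log₂(Q(3)/P(3)) = 0.5548·log₂(0.5548/0.4164) = 0.22969
  Q(4)·log₂(Q(4)/P(4)) = 0.0098·log₂(0.0098/0.0483) = -0.02255

D_KL(Q||P) = -0.04724 + 0.30639 + 0.22969 - 0.02255 = 0.46629 ≈ 0.4663 bits

These are NOT equal (difference: 0.6212 bits). KL divergence is asymmetric: D_KL(P||Q) ≠ D_KL(Q||P) in general.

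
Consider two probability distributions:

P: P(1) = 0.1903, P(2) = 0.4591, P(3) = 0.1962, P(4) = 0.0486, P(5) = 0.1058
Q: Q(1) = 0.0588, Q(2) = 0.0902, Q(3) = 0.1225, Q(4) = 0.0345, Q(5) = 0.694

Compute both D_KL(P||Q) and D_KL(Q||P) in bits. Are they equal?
D_KL(P||Q) = 1.2705 bits, D_KL(Q||P) = 1.4716 bits. No, they are not equal.

D_KL(P||Q) = Σ P(x) log₂(P(x)/Q(x))

Computing term by term:
  P(1)·log₂(P(1)/Q(1)) = 0.1903·log₂(0.1903/0.0588) = 0.32244
  P(2)·log₂(P(2)/Q(2)) = 0.4591·log₂(0.4591/0.0902) = 1.07779
  P(3)·log₂(P(3)/Q(3)) = 0.1962·log₂(0.1962/0.1225) = 0.13333
  P(4)·log₂(P(4)/Q(4)) = 0.0486·log₂(0.0486/0.0345) = 0.02403
  P(5)·log₂(P(5)/Q(5)) = 0.1058·log₂(0.1058/0.694) = -0.28710

D_KL(P||Q) = 0.32244 + 1.07779 + 0.13333 + 0.02403 - 0.28710 = 1.27049 ≈ 1.2705 bits

D_KL(Q||P) = Σ Q(x) log₂(Q(x)/P(x))

Computing term by term:
  Q(1)·log₂(Q(1)/P(1)) = 0.0588·log₂(0.0588/0.1903) = -0.09963
  Q(2)·log₂(Q(2)/P(2)) = 0.0902·log₂(0.0902/0.4591) = -0.21175
  Q(3)·log₂(Q(3)/P(3)) = 0.1225·log₂(0.1225/0.1962) = -0.08324
  Q(4)·log₂(Q(4)/P(4)) = 0.0345·log₂(0.0345/0.0486) = -0.01706
  Q(5)·log₂(Q(5)/P(5)) = 0.694·log₂(0.694/0.1058) = 1.88324

D_KL(Q||P) = -0.09963 - 0.21175 - 0.08324 - 0.01706 + 1.88324 = 1.47156 ≈ 1.4716 bits

These are NOT equal (difference: 0.2011 bits). KL divergence is asymmetric: D_KL(P||Q) ≠ D_KL(Q||P) in general.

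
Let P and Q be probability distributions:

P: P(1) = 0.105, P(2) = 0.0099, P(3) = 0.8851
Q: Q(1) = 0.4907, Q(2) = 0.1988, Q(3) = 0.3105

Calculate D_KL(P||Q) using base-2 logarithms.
1.0612 bits

D_KL(P||Q) = Σ P(x) log₂(P(x)/Q(x))

Computing term by term:
  P(1)·log₂(P(1)/Q(1)) = 0.105·log₂(0.105/0.4907) = -0.23357
  P(2)·log₂(P(2)/Q(2)) = 0.0099·log₂(0.0099/0.1988) = -0.04284
  P(3)·log₂(P(3)/Q(3)) = 0.8851·log₂(0.8851/0.3105) = 1.33760

D_KL(P||Q) = -0.23357 - 0.04284 + 1.33760 = 1.06119 ≈ 1.0612 bits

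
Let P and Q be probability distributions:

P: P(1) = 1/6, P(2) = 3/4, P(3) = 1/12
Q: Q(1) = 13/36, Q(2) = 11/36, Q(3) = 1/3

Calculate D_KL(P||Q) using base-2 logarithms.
0.6190 bits

D_KL(P||Q) = Σ P(x) log₂(P(x)/Q(x))

Computing term by term:
  P(1)·log₂(P(1)/Q(1)) = (1/6)·log₂((1/6)/(13/36)) = -0.18591
  P(2)·log₂(P(2)/Q(2)) = (3/4)·log₂((3/4)/(11/36)) = 0.97159
  P(3)·log₂(P(3)/Q(3)) = (1/12)·log₂((1/12)/(1/3)) = -0.16667

D_KL(P||Q) = -0.18591 + 0.97159 - 0.16667 = 0.61901 ≈ 0.6190 bits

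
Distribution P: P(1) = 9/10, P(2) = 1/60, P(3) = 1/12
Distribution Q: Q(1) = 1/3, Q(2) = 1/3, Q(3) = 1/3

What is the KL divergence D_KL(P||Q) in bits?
1.0510 bits

D_KL(P||Q) = Σ P(x) log₂(P(x)/Q(x))

Computing term by term:
  P(1)·log₂(P(1)/Q(1)) = (9/10)·log₂((9/10)/(1/3)) = 1.28966
  P(2)·log₂(P(2)/Q(2)) = (1/60)·log₂((1/60)/(1/3)) = -0.07203
  P(3)·log₂(P(3)/Q(3)) = (1/12)·log₂((1/12)/(1/3)) = -0.16667

D_KL(P||Q) = 1.28966 - 0.07203 - 0.16667 = 1.05096 ≈ 1.0510 bits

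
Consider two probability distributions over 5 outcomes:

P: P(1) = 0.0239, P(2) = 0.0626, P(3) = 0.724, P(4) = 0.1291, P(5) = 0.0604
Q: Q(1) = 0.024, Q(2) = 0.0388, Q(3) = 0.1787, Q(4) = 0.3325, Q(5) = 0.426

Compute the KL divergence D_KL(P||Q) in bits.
1.1580 bits

D_KL(P||Q) = Σ P(x) log₂(P(x)/Q(x))

Computing term by term:
  P(1)·log₂(P(1)/Q(1)) = 0.0239·log₂(0.0239/0.024) = -0.00014
  P(2)·log₂(P(2)/Q(2)) = 0.0626·log₂(0.0626/0.0388) = 0.04320
  P(3)·log₂(P(3)/Q(3)) = 0.724·log₂(0.724/0.1787) = 1.46136
  P(4)·log₂(P(4)/Q(4)) = 0.1291·log₂(0.1291/0.3325) = -0.17620
  P(5)·log₂(P(5)/Q(5)) = 0.0604·log₂(0.0604/0.426) = -0.17022

D_KL(P||Q) = -0.00014 + 0.04320 + 1.46136 - 0.17620 - 0.17022 = 1.15800 ≈ 1.1580 bits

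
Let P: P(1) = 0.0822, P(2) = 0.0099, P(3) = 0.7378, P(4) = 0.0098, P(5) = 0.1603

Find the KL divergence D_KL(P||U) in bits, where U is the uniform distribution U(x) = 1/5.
1.1473 bits

U(i) = 1/5 for all i

D_KL(P||U) = Σ P(x) log₂(P(x) / (1/5))
           = Σ P(x) log₂(P(x)) + log₂(5)
           = log₂(5) - H(P)

H(P) = -Σ P(x) log₂(P(x)):
  -P(1)·log₂(P(1)) = -(0.0822)·log₂(0.0822) = 0.29631
  -P(2)·log₂(P(2)) = -(0.0099)·log₂(0.0099) = 0.06592
  -P(3)·log₂(P(3)) = -(0.7378)·log₂(0.7378) = 0.32367
  -P(4)·log₂(P(4)) = -(0.0098)·log₂(0.0098) = 0.06540
  -P(5)·log₂(P(5)) = -(0.1603)·log₂(0.1603) = 0.42338
H(P) = 0.29631 + 0.06592 + 0.32367 + 0.06540 + 0.42338 = 1.17468 bits

log₂(5) = 2.32193 bits

D_KL(P||U) = 2.32193 - 1.17468 = 1.14725 ≈ 1.1473 bits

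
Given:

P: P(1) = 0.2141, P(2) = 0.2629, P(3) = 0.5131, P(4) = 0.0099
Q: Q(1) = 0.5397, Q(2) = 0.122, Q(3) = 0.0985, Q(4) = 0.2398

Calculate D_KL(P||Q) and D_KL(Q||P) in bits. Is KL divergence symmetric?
D_KL(P||Q) = 1.1818 bits, D_KL(Q||P) = 1.4529 bits. No, KL divergence is not symmetric.

D_KL(P||Q) = Σ P(x) log₂(P(x)/Q(x))

Computing term by term:
  P(1)·log₂(P(1)/Q(1)) = 0.2141·log₂(0.2141/0.5397) = -0.28558
  P(2)·log₂(P(2)/Q(2)) = 0.2629·log₂(0.2629/0.122) = 0.29120
  P(3)·log₂(P(3)/Q(3)) = 0.5131·log₂(0.5131/0.0985) = 1.22171
  P(4)·log₂(P(4)/Q(4)) = 0.0099·log₂(0.0099/0.2398) = -0.04552

D_KL(P||Q) = -0.28558 + 0.29120 + 1.22171 - 0.04552 = 1.18181 ≈ 1.1818 bits

D_KL(Q||P) = Σ Q(x) log₂(Q(x)/P(x))

Computing term by term:
  Q(1)·log₂(Q(1)/P(1)) = 0.5397·log₂(0.5397/0.2141) = 0.71989
  Q(2)·log₂(Q(2)/P(2)) = 0.122·log₂(0.122/0.2629) = -0.13513
  Q(3)·log₂(Q(3)/P(3)) = 0.0985·log₂(0.0985/0.5131) = -0.23453
  Q(4)·log₂(Q(4)/P(4)) = 0.2398·log₂(0.2398/0.0099) = 1.10266

D_KL(Q||P) = 0.71989 - 0.13513 - 0.23453 + 1.10266 = 1.45289 ≈ 1.4529 bits

These are NOT equal (difference: 0.2711 bits). KL divergence is asymmetric: D_KL(P||Q) ≠ D_KL(Q||P) in general.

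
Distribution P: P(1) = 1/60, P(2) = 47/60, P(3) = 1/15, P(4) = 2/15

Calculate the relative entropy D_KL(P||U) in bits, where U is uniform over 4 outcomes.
0.9775 bits

U(i) = 1/4 for all i

D_KL(P||U) = Σ P(x) log₂(P(x) / (1/4))
           = Σ P(x) log₂(P(x)) + log₂(4)
           = log₂(4) - H(P)

H(P) = -Σ P(x) log₂(P(x)):
  -P(1)·log₂(P(1)) = -(1/60)·log₂(1/60) = 0.09845
  -P(2)·log₂(P(2)) = -(47/60)·log₂(47/60) = 0.27597
  -P(3)·log₂(P(3)) = -(1/15)·log₂(1/15) = 0.26046
  -P(4)·log₂(P(4)) = -(2/15)·log₂(2/15) = 0.38759
H(P) = 0.09845 + 0.27597 + 0.26046 + 0.38759 = 1.02247 bits

log₂(4) = 2.00000 bits

D_KL(P||U) = 2.00000 - 1.02247 = 0.97753 ≈ 0.9775 bits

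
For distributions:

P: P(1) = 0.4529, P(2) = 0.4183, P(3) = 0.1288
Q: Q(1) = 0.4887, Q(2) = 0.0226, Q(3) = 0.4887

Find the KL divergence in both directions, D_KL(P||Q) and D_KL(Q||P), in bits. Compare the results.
D_KL(P||Q) = 1.4636 bits, D_KL(Q||P) = 0.8987 bits. D_KL(P||Q) is larger than D_KL(Q||P) by 0.5649 bits; the two directions differ.

D_KL(P||Q) = Σ P(x) log₂(P(x)/Q(x))

Computing term by term:
  P(1)·log₂(P(1)/Q(1)) = 0.4529·log₂(0.4529/0.4887) = -0.04971
  P(2)·log₂(P(2)/Q(2)) = 0.4183·log₂(0.4183/0.0226) = 1.76110
  P(3)·log₂(P(3)/Q(3)) = 0.1288·log₂(0.1288/0.4887) = -0.24779

D_KL(P||Q) = -0.04971 + 1.76110 - 0.24779 = 1.46360 ≈ 1.4636 bits

D_KL(Q||P) = Σ Q(x) log₂(Q(x)/P(x))

Computing term by term:
  Q(1)·log₂(Q(1)/P(1)) = 0.4887·log₂(0.4887/0.4529) = 0.05364
  Q(2)·log₂(Q(2)/P(2)) = 0.0226·log₂(0.0226/0.4183) = -0.09515
  Q(3)·log₂(Q(3)/P(3)) = 0.4887·log₂(0.4887/0.1288) = 0.94017

D_KL(Q||P) = 0.05364 - 0.09515 + 0.94017 = 0.89866 ≈ 0.8987 bits

These are NOT equal (difference: 0.5649 bits). KL divergence is asymmetric: D_KL(P||Q) ≠ D_KL(Q||P) in general.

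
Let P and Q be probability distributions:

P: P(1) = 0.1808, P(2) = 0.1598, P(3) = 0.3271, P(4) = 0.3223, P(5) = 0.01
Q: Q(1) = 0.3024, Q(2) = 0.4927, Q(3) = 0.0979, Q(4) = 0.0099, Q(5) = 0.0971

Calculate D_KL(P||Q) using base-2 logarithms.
1.7622 bits

D_KL(P||Q) = Σ P(x) log₂(P(x)/Q(x))

Computing term by term:
  P(1)·log₂(P(1)/Q(1)) = 0.1808·log₂(0.1808/0.3024) = -0.13417
  P(2)·log₂(P(2)/Q(2)) = 0.1598·log₂(0.1598/0.4927) = -0.25959
  P(3)·log₂(P(3)/Q(3)) = 0.3271·log₂(0.3271/0.0979) = 0.56927
  P(4)·log₂(P(4)/Q(4)) = 0.3223·log₂(0.3223/0.0099) = 1.61950
  P(5)·log₂(P(5)/Q(5)) = 0.01·log₂(0.01/0.0971) = -0.03279

D_KL(P||Q) = -0.13417 - 0.25959 + 0.56927 + 1.61950 - 0.03279 = 1.76222 ≈ 1.7622 bits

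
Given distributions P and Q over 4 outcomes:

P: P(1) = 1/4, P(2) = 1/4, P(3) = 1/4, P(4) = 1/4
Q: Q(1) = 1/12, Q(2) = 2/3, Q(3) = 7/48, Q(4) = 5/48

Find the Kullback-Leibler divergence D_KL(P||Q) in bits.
0.5526 bits

D_KL(P||Q) = Σ P(x) log₂(P(x)/Q(x))

Computing term by term:
  P(1)·log₂(P(1)/Q(1)) = (1/4)·log₂((1/4)/(1/12)) = 0.39624
  P(2)·log₂(P(2)/Q(2)) = (1/4)·log₂((1/4)/(2/3)) = -0.35376
  P(3)·log₂(P(3)/Q(3)) = (1/4)·log₂((1/4)/(7/48)) = 0.19440
  P(4)·log₂(P(4)/Q(4)) = (1/4)·log₂((1/4)/(5/48)) = 0.31576

D_KL(P||Q) = 0.39624 - 0.35376 + 0.19440 + 0.31576 = 0.55264 ≈ 0.5526 bits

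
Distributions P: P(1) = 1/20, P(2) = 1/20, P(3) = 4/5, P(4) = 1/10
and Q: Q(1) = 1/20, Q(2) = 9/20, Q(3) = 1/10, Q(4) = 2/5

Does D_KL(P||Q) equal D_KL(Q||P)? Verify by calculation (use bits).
D_KL(P||Q) = 2.0415 bits, D_KL(Q||P) = 1.9265 bits. No — D_KL(P||Q) ≠ D_KL(Q||P) for this pair.

D_KL(P||Q) = Σ P(x) log₂(P(x)/Q(x))

Computing term by term:
  P(1)·log₂(P(1)/Q(1)) = (1/20)·log₂((1/20)/(1/20)) = 0.00000
  P(2)·log₂(P(2)/Q(2)) = (1/20)·log₂((1/20)/(9/20)) = -0.15850
  P(3)·log₂(P(3)/Q(3)) = (4/5)·log₂((4/5)/(1/10)) = 2.40000
  P(4)·log₂(P(4)/Q(4)) = (1/10)·log₂((1/10)/(2/5)) = -0.20000

D_KL(P||Q) = 0.00000 - 0.15850 + 2.40000 - 0.20000 = 2.04150 ≈ 2.0415 bits

D_KL(Q||P) = Σ Q(x) log₂(Q(x)/P(x))

Computing term by term:
  Q(1)·log₂(Q(1)/P(1)) = (1/20)·log₂((1/20)/(1/20)) = 0.00000
  Q(2)·log₂(Q(2)/P(2)) = (9/20)·log₂((9/20)/(1/20)) = 1.42647
  Q(3)·log₂(Q(3)/P(3)) = (1/10)·log₂((1/10)/(4/5)) = -0.30000
  Q(4)·log₂(Q(4)/P(4)) = (2/5)·log₂((2/5)/(1/10)) = 0.80000

D_KL(Q||P) = 0.00000 + 1.42647 - 0.30000 + 0.80000 = 1.92647 ≈ 1.9265 bits

These are NOT equal (difference: 0.1150 bits). KL divergence is asymmetric: D_KL(P||Q) ≠ D_KL(Q||P) in general.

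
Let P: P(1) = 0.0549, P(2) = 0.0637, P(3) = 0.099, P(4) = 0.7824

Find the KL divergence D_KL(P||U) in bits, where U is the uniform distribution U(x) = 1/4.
0.9098 bits

U(i) = 1/4 for all i

D_KL(P||U) = Σ P(x) log₂(P(x) / (1/4))
           = Σ P(x) log₂(P(x)) + log₂(4)
           = log₂(4) - H(P)

H(P) = -Σ P(x) log₂(P(x)):
  -P(1)·log₂(P(1)) = -(0.0549)·log₂(0.0549) = 0.22987
  -P(2)·log₂(P(2)) = -(0.0637)·log₂(0.0637) = 0.25305
  -P(3)·log₂(P(3)) = -(0.099)·log₂(0.099) = 0.33031
  -P(4)·log₂(P(4)) = -(0.7824)·log₂(0.7824) = 0.27699
H(P) = 0.22987 + 0.25305 + 0.33031 + 0.27699 = 1.09022 bits

log₂(4) = 2.00000 bits

D_KL(P||U) = 2.00000 - 1.09022 = 0.90978 ≈ 0.9098 bits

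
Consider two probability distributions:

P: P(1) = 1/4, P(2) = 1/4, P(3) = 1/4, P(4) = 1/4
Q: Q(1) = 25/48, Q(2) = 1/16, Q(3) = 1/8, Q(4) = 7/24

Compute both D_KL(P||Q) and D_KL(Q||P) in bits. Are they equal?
D_KL(P||Q) = 0.4297 bits, D_KL(Q||P) = 0.3664 bits. No, they are not equal.

D_KL(P||Q) = Σ P(x) log₂(P(x)/Q(x))

Computing term by term:
  P(1)·log₂(P(1)/Q(1)) = (1/4)·log₂((1/4)/(25/48)) = -0.26472
  P(2)·log₂(P(2)/Q(2)) = (1/4)·log₂((1/4)/(1/16)) = 0.50000
  P(3)·log₂(P(3)/Q(3)) = (1/4)·log₂((1/4)/(1/8)) = 0.25000
  P(4)·log₂(P(4)/Q(4)) = (1/4)·log₂((1/4)/(7/24)) = -0.05560

D_KL(P||Q) = -0.26472 + 0.50000 + 0.25000 - 0.05560 = 0.42968 ≈ 0.4297 bits

D_KL(Q||P) = Σ Q(x) log₂(Q(x)/P(x))

Computing term by term:
  Q(1)·log₂(Q(1)/P(1)) = (25/48)·log₂((25/48)/(1/4)) = 0.55151
  Q(2)·log₂(Q(2)/P(2)) = (1/16)·log₂((1/16)/(1/4)) = -0.12500
  Q(3)·log₂(Q(3)/P(3)) = (1/8)·log₂((1/8)/(1/4)) = -0.12500
  Q(4)·log₂(Q(4)/P(4)) = (7/24)·log₂((7/24)/(1/4)) = 0.06486

D_KL(Q||P) = 0.55151 - 0.12500 - 0.12500 + 0.06486 = 0.36637 ≈ 0.3664 bits

These are NOT equal (difference: 0.0633 bits). KL divergence is asymmetric: D_KL(P||Q) ≠ D_KL(Q||P) in general.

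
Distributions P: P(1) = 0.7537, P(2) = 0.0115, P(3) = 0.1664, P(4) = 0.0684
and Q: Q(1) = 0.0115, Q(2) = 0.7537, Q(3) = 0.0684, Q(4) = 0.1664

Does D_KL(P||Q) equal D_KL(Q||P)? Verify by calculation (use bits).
D_KL(P||Q) = 4.6043 bits, D_KL(Q||P) = 4.6043 bits. Yes — for this pair D_KL(P||Q) = D_KL(Q||P).

D_KL(P||Q) = Σ P(x) log₂(P(x)/Q(x))

Computing term by term:
  P(1)·log₂(P(1)/Q(1)) = 0.7537·log₂(0.7537/0.0115) = 4.54804
  P(2)·log₂(P(2)/Q(2)) = 0.0115·log₂(0.0115/0.7537) = -0.06939
  P(3)·log₂(P(3)/Q(3)) = 0.1664·log₂(0.1664/0.0684) = 0.21342
  P(4)·log₂(P(4)/Q(4)) = 0.0684·log₂(0.0684/0.1664) = -0.08773

D_KL(P||Q) = 4.54804 - 0.06939 + 0.21342 - 0.08773 = 4.60434 ≈ 4.6043 bits

D_KL(Q||P) = Σ Q(x) log₂(Q(x)/P(x))

Computing term by term:
  Q(1)·log₂(Q(1)/P(1)) = 0.0115·log₂(0.0115/0.7537) = -0.06939
  Q(2)·log₂(Q(2)/P(2)) = 0.7537·log₂(0.7537/0.0115) = 4.54804
  Q(3)·log₂(Q(3)/P(3)) = 0.0684·log₂(0.0684/0.1664) = -0.08773
  Q(4)·log₂(Q(4)/P(4)) = 0.1664·log₂(0.1664/0.0684) = 0.21342

D_KL(Q||P) = -0.06939 + 4.54804 - 0.08773 + 0.21342 = 4.60434 ≈ 4.6043 bits

These ARE equal here. Q is P with outcomes relabeled (Q(1) = P(2), Q(2) = P(1), Q(3) = P(4), Q(4) = P(3)) by a relabeling that is its own inverse, so the two sums contain exactly the same terms in a different order. This is a special case — KL divergence is not symmetric in general: D_KL(P||Q) ≠ D_KL(Q||P) for most P, Q.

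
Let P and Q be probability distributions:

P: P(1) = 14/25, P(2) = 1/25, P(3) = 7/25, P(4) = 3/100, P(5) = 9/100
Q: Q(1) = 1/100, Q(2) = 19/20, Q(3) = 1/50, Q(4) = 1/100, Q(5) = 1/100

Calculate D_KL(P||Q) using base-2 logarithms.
4.4682 bits

D_KL(P||Q) = Σ P(x) log₂(P(x)/Q(x))

Computing term by term:
  P(1)·log₂(P(1)/Q(1)) = (14/25)·log₂((14/25)/(1/100)) = 3.25212
  P(2)·log₂(P(2)/Q(2)) = (1/25)·log₂((1/25)/(19/20)) = -0.18279
  P(3)·log₂(P(3)/Q(3)) = (7/25)·log₂((7/25)/(1/50)) = 1.06606
  P(4)·log₂(P(4)/Q(4)) = (3/100)·log₂((3/100)/(1/100)) = 0.04755
  P(5)·log₂(P(5)/Q(5)) = (9/100)·log₂((9/100)/(1/100)) = 0.28529

D_KL(P||Q) = 3.25212 - 0.18279 + 1.06606 + 0.04755 + 0.28529 = 4.46823 ≈ 4.4682 bits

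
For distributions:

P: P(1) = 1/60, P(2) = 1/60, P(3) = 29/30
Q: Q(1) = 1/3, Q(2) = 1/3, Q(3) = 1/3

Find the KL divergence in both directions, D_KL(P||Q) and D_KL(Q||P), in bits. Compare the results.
D_KL(P||Q) = 1.3408 bits, D_KL(Q||P) = 2.3693 bits. D_KL(Q||P) is larger than D_KL(P||Q) by 1.0285 bits; the two directions differ.

D_KL(P||Q) = Σ P(x) log₂(P(x)/Q(x))

Computing term by term:
  P(1)·log₂(P(1)/Q(1)) = (1/60)·log₂((1/60)/(1/3)) = -0.07203
  P(2)·log₂(P(2)/Q(2)) = (1/60)·log₂((1/60)/(1/3)) = -0.07203
  P(3)·log₂(P(3)/Q(3)) = (29/30)·log₂((29/30)/(1/3)) = 1.48485

D_KL(P||Q) = -0.07203 - 0.07203 + 1.48485 = 1.34079 ≈ 1.3408 bits

D_KL(Q||P) = Σ Q(x) log₂(Q(x)/P(x))

Computing term by term:
  Q(1)·log₂(Q(1)/P(1)) = (1/3)·log₂((1/3)/(1/60)) = 1.44064
  Q(2)·log₂(Q(2)/P(2)) = (1/3)·log₂((1/3)/(1/60)) = 1.44064
  Q(3)·log₂(Q(3)/P(3)) = (1/3)·log₂((1/3)/(29/30)) = -0.51202

D_KL(Q||P) = 1.44064 + 1.44064 - 0.51202 = 2.36926 ≈ 2.3693 bits

These are NOT equal (difference: 1.0285 bits). KL divergence is asymmetric: D_KL(P||Q) ≠ D_KL(Q||P) in general.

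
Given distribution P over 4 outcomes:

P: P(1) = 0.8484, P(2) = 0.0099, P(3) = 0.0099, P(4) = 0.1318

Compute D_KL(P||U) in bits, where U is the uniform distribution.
1.2816 bits

U(i) = 1/4 for all i

D_KL(P||U) = Σ P(x) log₂(P(x) / (1/4))
           = Σ P(x) log₂(P(x)) + log₂(4)
           = log₂(4) - H(P)

H(P) = -Σ P(x) log₂(P(x)):
  -P(1)·log₂(P(1)) = -(0.8484)·log₂(0.8484) = 0.20123
  -P(2)·log₂(P(2)) = -(0.0099)·log₂(0.0099) = 0.06592
  -P(3)·log₂(P(3)) = -(0.0099)·log₂(0.0099) = 0.06592
  -P(4)·log₂(P(4)) = -(0.1318)·log₂(0.1318) = 0.38533
H(P) = 0.20123 + 0.06592 + 0.06592 + 0.38533 = 0.71840 bits

log₂(4) = 2.00000 bits

D_KL(P||U) = 2.00000 - 0.71840 = 1.28160 ≈ 1.2816 bits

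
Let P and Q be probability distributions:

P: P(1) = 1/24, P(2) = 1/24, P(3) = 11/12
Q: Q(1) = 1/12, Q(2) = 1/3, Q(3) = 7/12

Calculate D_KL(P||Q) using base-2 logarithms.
0.4311 bits

D_KL(P||Q) = Σ P(x) log₂(P(x)/Q(x))

Computing term by term:
  P(1)·log₂(P(1)/Q(1)) = (1/24)·log₂((1/24)/(1/12)) = -0.04167
  P(2)·log₂(P(2)/Q(2)) = (1/24)·log₂((1/24)/(1/3)) = -0.12500
  P(3)·log₂(P(3)/Q(3)) = (11/12)·log₂((11/12)/(7/12)) = 0.59774

D_KL(P||Q) = -0.04167 - 0.12500 + 0.59774 = 0.43107 ≈ 0.4311 bits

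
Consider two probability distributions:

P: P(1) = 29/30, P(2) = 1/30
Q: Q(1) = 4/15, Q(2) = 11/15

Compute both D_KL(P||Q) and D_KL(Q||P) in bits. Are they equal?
D_KL(P||Q) = 1.6474 bits, D_KL(Q||P) = 2.7748 bits. No, they are not equal.

D_KL(P||Q) = Σ P(x) log₂(P(x)/Q(x))

Computing term by term:
  P(1)·log₂(P(1)/Q(1)) = (29/30)·log₂((29/30)/(4/15)) = 1.79605
  P(2)·log₂(P(2)/Q(2)) = (1/30)·log₂((1/30)/(11/15)) = -0.14865

D_KL(P||Q) = 1.79605 - 0.14865 = 1.64740 ≈ 1.6474 bits

D_KL(Q||P) = Σ Q(x) log₂(Q(x)/P(x))

Computing term by term:
  Q(1)·log₂(Q(1)/P(1)) = (4/15)·log₂((4/15)/(29/30)) = -0.49546
  Q(2)·log₂(Q(2)/P(2)) = (11/15)·log₂((11/15)/(1/30)) = 3.27025

D_KL(Q||P) = -0.49546 + 3.27025 = 2.77479 ≈ 2.7748 bits

These are NOT equal (difference: 1.1274 bits). KL divergence is asymmetric: D_KL(P||Q) ≠ D_KL(Q||P) in general.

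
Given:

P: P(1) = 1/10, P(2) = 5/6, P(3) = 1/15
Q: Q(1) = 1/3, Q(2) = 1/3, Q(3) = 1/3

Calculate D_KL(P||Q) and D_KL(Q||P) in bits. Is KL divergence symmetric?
D_KL(P||Q) = 0.7731 bits, D_KL(Q||P) = 0.9123 bits. No, KL divergence is not symmetric.

D_KL(P||Q) = Σ P(x) log₂(P(x)/Q(x))

Computing term by term:
  P(1)·log₂(P(1)/Q(1)) = (1/10)·log₂((1/10)/(1/3)) = -0.17370
  P(2)·log₂(P(2)/Q(2)) = (5/6)·log₂((5/6)/(1/3)) = 1.10161
  P(3)·log₂(P(3)/Q(3)) = (1/15)·log₂((1/15)/(1/3)) = -0.15480

D_KL(P||Q) = -0.17370 + 1.10161 - 0.15480 = 0.77311 ≈ 0.7731 bits

D_KL(Q||P) = Σ Q(x) log₂(Q(x)/P(x))

Computing term by term:
  Q(1)·log₂(Q(1)/P(1)) = (1/3)·log₂((1/3)/(1/10)) = 0.57899
  Q(2)·log₂(Q(2)/P(2)) = (1/3)·log₂((1/3)/(5/6)) = -0.44064
  Q(3)·log₂(Q(3)/P(3)) = (1/3)·log₂((1/3)/(1/15)) = 0.77398

D_KL(Q||P) = 0.57899 - 0.44064 + 0.77398 = 0.91233 ≈ 0.9123 bits

These are NOT equal (difference: 0.1392 bits). KL divergence is asymmetric: D_KL(P||Q) ≠ D_KL(Q||P) in general.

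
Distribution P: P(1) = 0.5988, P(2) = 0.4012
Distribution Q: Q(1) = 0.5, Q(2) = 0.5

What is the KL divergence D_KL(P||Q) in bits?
0.0284 bits

D_KL(P||Q) = Σ P(x) log₂(P(x)/Q(x))

Computing term by term:
  P(1)·log₂(P(1)/Q(1)) = 0.5988·log₂(0.5988/0.5) = 0.15578
  P(2)·log₂(P(2)/Q(2)) = 0.4012·log₂(0.4012/0.5) = -0.12742

D_KL(P||Q) = 0.15578 - 0.12742 = 0.02836 ≈ 0.0284 bits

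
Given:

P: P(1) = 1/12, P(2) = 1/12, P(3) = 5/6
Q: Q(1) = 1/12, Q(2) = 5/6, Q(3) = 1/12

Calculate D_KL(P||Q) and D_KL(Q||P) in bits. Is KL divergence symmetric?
D_KL(P||Q) = 2.4914 bits, D_KL(Q||P) = 2.4914 bits. The two values coincide for this particular pair, but no — KL divergence is not symmetric in general.

D_KL(P||Q) = Σ P(x) log₂(P(x)/Q(x))

Computing term by term:
  P(1)·log₂(P(1)/Q(1)) = (1/12)·log₂((1/12)/(1/12)) = 0.00000
  P(2)·log₂(P(2)/Q(2)) = (1/12)·log₂((1/12)/(5/6)) = -0.27683
  P(3)·log₂(P(3)/Q(3)) = (5/6)·log₂((5/6)/(1/12)) = 2.76827

D_KL(P||Q) = 0.00000 - 0.27683 + 2.76827 = 2.49144 ≈ 2.4914 bits

D_KL(Q||P) = Σ Q(x) log₂(Q(x)/P(x))

Computing term by term:
  Q(1)·log₂(Q(1)/P(1)) = (1/12)·log₂((1/12)/(1/12)) = 0.00000
  Q(2)·log₂(Q(2)/P(2)) = (5/6)·log₂((5/6)/(1/12)) = 2.76827
  Q(3)·log₂(Q(3)/P(3)) = (1/12)·log₂((1/12)/(5/6)) = -0.27683

D_KL(Q||P) = 0.00000 + 2.76827 - 0.27683 = 2.49144 ≈ 2.4914 bits

These ARE equal here. Q is P with outcomes relabeled (Q(2) = P(3), Q(3) = P(2)) by a relabeling that is its own inverse, so the two sums contain exactly the same terms in a different order. This is a special case — KL divergence is not symmetric in general: D_KL(P||Q) ≠ D_KL(Q||P) for most P, Q.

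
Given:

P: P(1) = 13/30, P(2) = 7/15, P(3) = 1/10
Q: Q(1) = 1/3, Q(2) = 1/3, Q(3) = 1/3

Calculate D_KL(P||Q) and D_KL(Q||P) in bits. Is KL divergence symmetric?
D_KL(P||Q) = 0.2169 bits, D_KL(Q||P) = 0.2910 bits. No, KL divergence is not symmetric.

D_KL(P||Q) = Σ P(x) log₂(P(x)/Q(x))

Computing term by term:
  P(1)·log₂(P(1)/Q(1)) = (13/30)·log₂((13/30)/(1/3)) = 0.16402
  P(2)·log₂(P(2)/Q(2)) = (7/15)·log₂((7/15)/(1/3)) = 0.22653
  P(3)·log₂(P(3)/Q(3)) = (1/10)·log₂((1/10)/(1/3)) = -0.17370

D_KL(P||Q) = 0.16402 + 0.22653 - 0.17370 = 0.21685 ≈ 0.2169 bits

D_KL(Q||P) = Σ Q(x) log₂(Q(x)/P(x))

Computing term by term:
  Q(1)·log₂(Q(1)/P(1)) = (1/3)·log₂((1/3)/(13/30)) = -0.12617
  Q(2)·log₂(Q(2)/P(2)) = (1/3)·log₂((1/3)/(7/15)) = -0.16181
  Q(3)·log₂(Q(3)/P(3)) = (1/3)·log₂((1/3)/(1/10)) = 0.57899

D_KL(Q||P) = -0.12617 - 0.16181 + 0.57899 = 0.29101 ≈ 0.2910 bits

These are NOT equal (difference: 0.0741 bits). KL divergence is asymmetric: D_KL(P||Q) ≠ D_KL(Q||P) in general.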